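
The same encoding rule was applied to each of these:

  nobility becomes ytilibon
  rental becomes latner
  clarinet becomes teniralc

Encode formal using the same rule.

The output letters match the input read backwards: nobility reversed is ytilibon. The word is simply reversed.
For formal: reverse → lamrof.

lamrof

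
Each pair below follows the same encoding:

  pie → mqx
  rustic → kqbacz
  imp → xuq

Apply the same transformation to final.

The output letters match the input read backwards, each shifted +8: pie reversed is eip. Read the word backwards and shift each letter +8.
On final: reverse → lanif; then shift: l+8=t, a+8=i, n+8=v, i+8=q, f+8=n.

tivqn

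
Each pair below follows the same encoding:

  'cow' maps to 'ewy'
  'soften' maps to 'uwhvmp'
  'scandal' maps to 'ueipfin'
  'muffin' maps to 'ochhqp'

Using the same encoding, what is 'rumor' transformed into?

The shift depends on letter class: consonant c→e is +2, but vowel o→w is +8. Vowels shift forward by 8 and consonants shift forward by 2.
For rumor: r(cons)+2=t, u(vowel)+8=c, m(cons)+2=o, o(vowel)+8=w, r(cons)+2=t.

tcowt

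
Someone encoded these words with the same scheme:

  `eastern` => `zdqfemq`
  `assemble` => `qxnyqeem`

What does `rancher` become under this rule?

dqtozmd

The output letters match the input read backwards, each shifted +12: eastern reversed is nretsae. Read the word backwards and shift each letter +12.
On rancher: reverse → rehcnar; then shift: r+12=d, e+12=q, h+12=t, c+12=o, n+12=z, a+12=m, r+12=d.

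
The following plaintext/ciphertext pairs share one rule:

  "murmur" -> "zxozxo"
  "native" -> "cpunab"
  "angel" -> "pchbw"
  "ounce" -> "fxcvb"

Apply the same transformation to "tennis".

m(12)→z(25) and u(20)→x(23) fit y≡3x+15 (mod 26); the inverse of 3 mod 26 is 9. This is an affine cipher: with a=0,…,z=25, each position x becomes (3x+15) mod 26.
Applying it to tennis: t(19)→3·19+15≡20=u; e(4)→3·4+15≡1=b; n(13)→3·13+15≡2=c; n(13)→3·13+15≡2=c; i(8)→3·8+15≡13=n; s(18)→3·18+15≡17=r (all mod 26).

ubccnr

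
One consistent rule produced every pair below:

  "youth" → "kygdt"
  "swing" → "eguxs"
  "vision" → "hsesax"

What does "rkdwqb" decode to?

Shifts by position in youth: pos 0: y→k (+12), pos 1: o→y (+10), pos 2: u→g (+12), pos 3: t→d (+10) — repeating every 2. It's a Vigenère-style cipher with numeric key [12,10]: position i shifts by key[i mod 2].
Reversing it on rkdwqb: r−12=f, k−10=a, d−12=r, w−10=m, q−12=e, b−10=r.

farmer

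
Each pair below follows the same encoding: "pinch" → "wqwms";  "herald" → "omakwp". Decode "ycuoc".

The shift increases by 1 at each position, starting from +7: 7, 8, 9, ….
Reversing it on ycuoc: y−7=r, c−8=u, u−9=l, o−10=e, c−11=r.

ruler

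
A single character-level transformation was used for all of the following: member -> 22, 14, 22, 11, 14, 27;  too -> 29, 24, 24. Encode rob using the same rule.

m is letter #13 and maps to 22: an offset of 9. Letters become their 1-based position plus 9 (so a→10, b→11, …).
On rob: r=18→27, o=15→24, b=2→11.

27, 24, 11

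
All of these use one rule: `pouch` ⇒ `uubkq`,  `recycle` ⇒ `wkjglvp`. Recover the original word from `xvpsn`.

In pouch: p→u is +5, o→u is +6, u→b is +7, c→k is +8 — the shift increases by 1 each position. Letter i (0-indexed) is shifted by i+5, so successive shifts are 5, 6, 7, ….
Undoing it on xvpsn: x−5=s, v−6=p, p−7=i, s−8=k, n−9=e.

spike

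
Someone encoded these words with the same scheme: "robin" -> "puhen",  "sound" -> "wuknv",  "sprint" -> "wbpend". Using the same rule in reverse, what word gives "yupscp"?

This is an affine cipher: with a=0,…,z=25, each position x becomes (7x+0) mod 26.
Reversing it on yupscp: y(24)→15·(24−0)≡22=w; u(20)→15·(20−0)≡14=o; p(15)→15·(15−0)≡17=r; s(18)→15·(18−0)≡10=k; c(2)→15·(2−0)≡4=e; p(15)→15·(15−0)≡17=r (all mod 26).

worker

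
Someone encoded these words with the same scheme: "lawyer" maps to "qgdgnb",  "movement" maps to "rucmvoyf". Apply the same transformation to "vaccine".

agjkrxp

In lawyer: l→q is +5, a→g is +6, w→d is +7, y→g is +8 — the shift increases by 1 each position. The shift increases by 1 at each position, starting from +5: 5, 6, 7, ….
On vaccine: v+5=a, a+6=g, c+7=j, c+8=k, i+9=r, n+10=x, e+11=p.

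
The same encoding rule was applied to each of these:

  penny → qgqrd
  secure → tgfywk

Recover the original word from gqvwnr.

In penny: p→q is +1, e→g is +2, n→q is +3, n→r is +4 — the shift increases by 1 each position. Letter i (0-indexed) is shifted by i+1, so successive shifts are 1, 2, 3, ….
Undoing it on gqvwnr: g−1=f, q−2=o, v−3=s, w−4=s, n−5=i, r−6=l.

fossil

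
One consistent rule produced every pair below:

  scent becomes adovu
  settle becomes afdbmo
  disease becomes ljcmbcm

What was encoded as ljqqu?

It's a Vigenère-style cipher with numeric key [8,1,10]: position i shifts by key[i mod 3].
Undoing it on ljqqu: l−8=d, j−1=i, q−10=g, q−8=i, u−1=t.

digit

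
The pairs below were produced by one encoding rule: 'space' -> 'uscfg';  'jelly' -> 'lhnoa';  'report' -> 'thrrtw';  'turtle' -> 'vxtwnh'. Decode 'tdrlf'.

Shifts by position in space: pos 0: s→u (+2), pos 1: p→s (+3), pos 2: a→c (+2), pos 3: c→f (+3) — repeating every 2. It's a Vigenère-style cipher with numeric key [2,3]: position i shifts by key[i mod 2].
Reversing it on tdrlf: t−2=r, d−3=a, r−2=p, l−3=i, f−2=d.

rapid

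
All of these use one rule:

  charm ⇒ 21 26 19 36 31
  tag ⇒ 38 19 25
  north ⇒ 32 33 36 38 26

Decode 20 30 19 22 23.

The number is (letter's place in the alphabet, a=1) + 18.
Undoing it on 20 30 19 22 23: 20→(20−18)÷1=2=b, 30→(30−18)÷1=12=l, 19→(19−18)÷1=1=a, 22→(22−18)÷1=4=d, 23→(23−18)÷1=5=e.

blade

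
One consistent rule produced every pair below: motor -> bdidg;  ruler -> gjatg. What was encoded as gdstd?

Compare letters: m→b is +15, o→d is +15, t→i is +15 — a constant shift. Every letter moves 15 places later in the alphabet, wrapping around z→a.
Undoing it on gdstd: g−15=r, d−15=o, s−15=d, t−15=e, d−15=o.

rodeo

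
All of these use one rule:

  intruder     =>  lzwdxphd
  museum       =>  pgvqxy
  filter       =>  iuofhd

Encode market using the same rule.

pmuwhf

Shifts by position in intruder: pos 0: i→l (+3), pos 1: n→z (+12), pos 2: t→w (+3), pos 3: r→d (+12) — repeating every 2. The shifts repeat in a cycle of length 2: positions 0,1,… shift by +3, +12, then the pattern repeats.
For market: m+3=p, a+12=m, r+3=u, k+12=w, e+3=h, t+12=f.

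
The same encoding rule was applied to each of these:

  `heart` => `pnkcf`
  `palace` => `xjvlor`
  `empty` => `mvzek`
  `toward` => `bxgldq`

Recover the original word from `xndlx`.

Each letter shifts forward by (position + 8), i.e. 8, 9, 10, … — the shift grows by one for each successive letter.
Undoing it on xndlx: x−8=p, n−9=e, d−10=t, l−11=a, x−12=l.

petal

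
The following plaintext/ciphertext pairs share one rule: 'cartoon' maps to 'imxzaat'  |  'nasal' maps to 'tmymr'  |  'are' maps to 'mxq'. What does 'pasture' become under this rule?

vmyzgxq

The shift depends on letter class: consonant c→i is +6, but vowel a→m is +12. The rule splits by letter class: vowels +12, consonants +6.
On pasture: p(cons)+6=v, a(vowel)+12=m, s(cons)+6=y, t(cons)+6=z, u(vowel)+12=g, r(cons)+6=x, e(vowel)+12=q.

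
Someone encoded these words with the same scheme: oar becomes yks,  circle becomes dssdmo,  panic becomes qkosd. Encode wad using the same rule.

The shift depends on letter class: consonant r→s is +1, but vowel o→y is +10. Two shifts are in play — +10 for a/e/i/o/u, +1 for every other letter.
For wad: w(cons)+1=x, a(vowel)+10=k, d(cons)+1=e.

xke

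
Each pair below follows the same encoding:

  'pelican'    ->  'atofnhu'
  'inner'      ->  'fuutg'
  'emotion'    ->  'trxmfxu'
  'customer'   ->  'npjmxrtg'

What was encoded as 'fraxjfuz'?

imposing

p(15)→a(0) and e(4)→t(19) fit y≡3x+7 (mod 26); the inverse of 3 mod 26 is 9. Treating letters as 0–25, the rule is x ↦ 3x + 7 (mod 26).
Undoing it on fraxjfuz: f(5)→9·(5−7)≡8=i; r(17)→9·(17−7)≡12=m; a(0)→9·(0−7)≡15=p; x(23)→9·(23−7)≡14=o; j(9)→9·(9−7)≡18=s; f(5)→9·(5−7)≡8=i; u(20)→9·(20−7)≡13=n; z(25)→9·(25−7)≡6=g (all mod 26).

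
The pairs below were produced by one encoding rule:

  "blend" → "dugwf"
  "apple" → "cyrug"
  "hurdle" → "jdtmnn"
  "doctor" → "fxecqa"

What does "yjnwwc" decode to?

Shifts by position in blend: pos 0: b→d (+2), pos 1: l→u (+9), pos 2: e→g (+2), pos 3: n→w (+9) — repeating every 2. It's a Vigenère-style cipher with numeric key [2,9]: position i shifts by key[i mod 2].
Reversing it on yjnwwc: y−2=w, j−9=a, n−2=l, w−9=n, w−2=u, c−9=t.

walnut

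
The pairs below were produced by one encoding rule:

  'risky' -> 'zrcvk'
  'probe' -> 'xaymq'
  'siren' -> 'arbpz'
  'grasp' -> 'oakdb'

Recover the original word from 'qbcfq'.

In risky: r→z is +8, i→r is +9, s→c is +10, k→v is +11 — the shift increases by 1 each position. Letter i (0-indexed) is shifted by i+8, so successive shifts are 8, 9, 10, ….
Undoing it on qbcfq: q−8=i, b−9=s, c−10=s, f−11=u, q−12=e.

issue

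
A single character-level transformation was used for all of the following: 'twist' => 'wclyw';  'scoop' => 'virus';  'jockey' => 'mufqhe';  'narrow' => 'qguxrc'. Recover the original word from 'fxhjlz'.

Shifts by position in twist: pos 0: t→w (+3), pos 1: w→c (+6), pos 2: i→l (+3), pos 3: s→y (+6) — repeating every 2. A repeating key of period 2 is used — shifts +3, +6 over and over.
Reversing it on fxhjlz: f−3=c, x−6=r, h−3=e, j−6=d, l−3=i, z−6=t.

credit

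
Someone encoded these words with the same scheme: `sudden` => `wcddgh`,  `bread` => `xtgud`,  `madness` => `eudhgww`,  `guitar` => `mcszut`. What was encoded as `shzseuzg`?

intimate

s(18)→w(22) and u(20)→c(2) fit y≡3x+20 (mod 26); the inverse of 3 mod 26 is 9. Treating letters as 0–25, the rule is x ↦ 3x + 20 (mod 26).
Decoding shzseuzg: s(18)→9·(18−20)≡8=i; h(7)→9·(7−20)≡13=n; z(25)→9·(25−20)≡19=t; s(18)→9·(18−20)≡8=i; e(4)→9·(4−20)≡12=m; u(20)→9·(20−20)≡0=a; z(25)→9·(25−20)≡19=t; g(6)→9·(6−20)≡4=e (all mod 26).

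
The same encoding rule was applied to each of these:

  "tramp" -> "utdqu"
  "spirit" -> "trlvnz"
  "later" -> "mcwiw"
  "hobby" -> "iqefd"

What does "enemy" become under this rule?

fphqd

In tramp: t→u is +1, r→t is +2, a→d is +3, m→q is +4 — the shift increases by 1 each position. Letter i (0-indexed) is shifted by i+1, so successive shifts are 1, 2, 3, ….
Applying it to enemy: e+1=f, n+2=p, e+3=h, m+4=q, y+5=d.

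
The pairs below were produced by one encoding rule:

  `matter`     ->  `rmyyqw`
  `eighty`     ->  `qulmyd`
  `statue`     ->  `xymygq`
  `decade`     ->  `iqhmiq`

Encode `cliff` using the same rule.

The shift depends on letter class: consonant m→r is +5, but vowel a→m is +12. The rule splits by letter class: vowels +12, consonants +5.
For cliff: c(cons)+5=h, l(cons)+5=q, i(vowel)+12=u, f(cons)+5=k, f(cons)+5=k.

hqukk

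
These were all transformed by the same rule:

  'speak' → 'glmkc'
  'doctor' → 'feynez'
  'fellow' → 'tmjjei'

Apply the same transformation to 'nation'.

xknoex

s(18)→g(6) and p(15)→l(11) fit y≡7x+10 (mod 26); the inverse of 7 mod 26 is 15. This is an affine cipher: with a=0,…,z=25, each position x becomes (7x+10) mod 26.
For nation: n(13)→7·13+10≡23=x; a(0)→7·0+10≡10=k; t(19)→7·19+10≡13=n; i(8)→7·8+10≡14=o; o(14)→7·14+10≡4=e; n(13)→7·13+10≡23=x (all mod 26).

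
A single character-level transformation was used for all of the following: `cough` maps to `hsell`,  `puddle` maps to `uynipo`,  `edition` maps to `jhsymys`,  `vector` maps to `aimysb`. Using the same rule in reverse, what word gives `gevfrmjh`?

Shifts by position in cough: pos 0: c→h (+5), pos 1: o→s (+4), pos 2: u→e (+10), pos 3: g→l (+5), pos 4: h→l (+4) — repeating every 3. A repeating key of period 3 is used — shifts +5, +4, +10 over and over.
Undoing it on gevfrmjh: g−5=b, e−4=a, v−10=l, f−5=a, r−4=n, m−10=c, j−5=e, h−4=d.

balanced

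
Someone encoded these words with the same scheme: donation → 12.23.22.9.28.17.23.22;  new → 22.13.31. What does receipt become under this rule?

26.13.11.13.17.24.28

d is letter #4 and maps to 12: an offset of 8. Letters become their 1-based position plus 8 (so a→9, b→10, …).
For receipt: r=18→26, e=5→13, c=3→11, e=5→13, i=9→17, p=16→24, t=20→28.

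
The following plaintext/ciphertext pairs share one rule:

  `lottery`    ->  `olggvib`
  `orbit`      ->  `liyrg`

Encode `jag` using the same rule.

qzt

Each pair mirrors across the alphabet (l↔o, o↔l, t↔g): positions sum to 25. Each letter is replaced by its mirror in the alphabet: a↔z, b↔y, c↔x, and so on (the Atbash cipher).
On jag: j↔q, a↔z, g↔t.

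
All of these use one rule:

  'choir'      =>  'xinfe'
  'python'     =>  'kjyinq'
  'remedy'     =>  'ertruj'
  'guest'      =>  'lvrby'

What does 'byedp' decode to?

c(2)→x(23) and h(7)→i(8) fit y≡23x+3 (mod 26); the inverse of 23 mod 26 is 17. Each letter's alphabet position (a=0..z=25) is mapped through 23·x+3 mod 26 — an affine cipher.
Reversing it on byedp: b(1)→17·(1−3)≡18=s; y(24)→17·(24−3)≡19=t; e(4)→17·(4−3)≡17=r; d(3)→17·(3−3)≡0=a; p(15)→17·(15−3)≡22=w (all mod 26).

straw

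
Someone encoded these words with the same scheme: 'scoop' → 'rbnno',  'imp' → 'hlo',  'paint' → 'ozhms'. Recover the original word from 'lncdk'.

Compare letters: s→r is +25, c→b is +25, o→n is +25 — a constant shift. It's a constant shift of +25 (ROT25).
Reversing it on lncdk: l−25=m, n−25=o, c−25=d, d−25=e, k−25=l.

model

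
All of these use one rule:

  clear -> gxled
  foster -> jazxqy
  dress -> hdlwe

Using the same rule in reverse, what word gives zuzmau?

vision

Shifts by position in clear: pos 0: c→g (+4), pos 1: l→x (+12), pos 2: e→l (+7), pos 3: a→e (+4), pos 4: r→d (+12) — repeating every 3. The shifts repeat in a cycle of length 3: positions 0,1,… shift by +4, +12, +7, then the pattern repeats.
Reversing it on zuzmau: z−4=v, u−12=i, z−7=s, m−4=i, a−12=o, u−7=n.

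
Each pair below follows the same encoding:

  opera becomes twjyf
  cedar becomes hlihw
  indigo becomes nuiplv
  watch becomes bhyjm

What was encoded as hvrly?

comet

Shifts by position in opera: pos 0: o→t (+5), pos 1: p→w (+7), pos 2: e→j (+5), pos 3: r→y (+7) — repeating every 2. A repeating key of period 2 is used — shifts +5, +7 over and over.
Reversing it on hvrly: h−5=c, v−7=o, r−5=m, l−7=e, y−5=t.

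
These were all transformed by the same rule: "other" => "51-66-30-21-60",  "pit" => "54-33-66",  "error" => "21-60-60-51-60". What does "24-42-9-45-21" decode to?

o(#15)→51 and t(#20)→66: differences scale by 3, so n = 3·pos + 6. The formula is n = 3×(alphabet index, a=1) + 6.
Undoing it on 24-42-9-45-21: 24→(24−6)÷3=6=f, 42→(42−6)÷3=12=l, 9→(9−6)÷3=1=a, 45→(45−6)÷3=13=m, 21→(21−6)÷3=5=e.

flame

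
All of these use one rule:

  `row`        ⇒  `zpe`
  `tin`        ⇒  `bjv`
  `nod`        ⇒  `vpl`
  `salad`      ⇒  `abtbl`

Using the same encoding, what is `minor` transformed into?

The rule splits by letter class: vowels +1, consonants +8.
Applying it to minor: m(cons)+8=u, i(vowel)+1=j, n(cons)+8=v, o(vowel)+1=p, r(cons)+8=z.

ujvpz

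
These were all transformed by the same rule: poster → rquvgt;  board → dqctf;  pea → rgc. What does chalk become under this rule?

ejcnm

Compare letters: p→r is +2, o→q is +2, s→u is +2 — a constant shift. This is a Caesar cipher with shift 2.
On chalk: c+2=e, h+2=j, a+2=c, l+2=n, k+2=m.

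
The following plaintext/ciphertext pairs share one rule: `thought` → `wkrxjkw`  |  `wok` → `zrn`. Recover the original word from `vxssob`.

Compare letters: t→w is +3, h→k is +3, o→r is +3 — a constant shift. Each letter is shifted forward by 3 in the alphabet (a Caesar shift of +3).
Decoding vxssob: v−3=s, x−3=u, s−3=p, s−3=p, o−3=l, b−3=y.

supply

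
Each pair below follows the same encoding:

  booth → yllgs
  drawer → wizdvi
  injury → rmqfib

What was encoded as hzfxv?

Each pair mirrors across the alphabet (b↔y, o↔l, o↔l): positions sum to 25. Letters are reflected about the middle of the alphabet (position → 25−position): Atbash.
Reversing it on hzfxv: h↔s, z↔a, f↔u, x↔c, v↔e.

sauce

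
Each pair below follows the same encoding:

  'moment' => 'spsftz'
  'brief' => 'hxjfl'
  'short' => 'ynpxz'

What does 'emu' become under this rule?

The shift depends on letter class: consonant m→s is +6, but vowel o→p is +1. The rule splits by letter class: vowels +1, consonants +6.
Applying it to emu: e(vowel)+1=f, m(cons)+6=s, u(vowel)+1=v.

fsv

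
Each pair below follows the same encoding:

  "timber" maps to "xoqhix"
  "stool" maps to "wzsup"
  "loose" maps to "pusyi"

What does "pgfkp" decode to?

label

A repeating key of period 2 is used — shifts +4, +6 over and over.
Undoing it on pgfkp: p−4=l, g−6=a, f−4=b, k−6=e, p−4=l.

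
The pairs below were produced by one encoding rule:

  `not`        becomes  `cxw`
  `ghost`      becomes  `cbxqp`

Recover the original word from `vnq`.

The output letters match the input read backwards, each shifted +9: not reversed is ton. The word is reversed, then every letter is shifted forward by 9.
Undoing it on vnq: shift back: v−9=m, n−9=e, q−9=h → meh; then reverse → hem.

hem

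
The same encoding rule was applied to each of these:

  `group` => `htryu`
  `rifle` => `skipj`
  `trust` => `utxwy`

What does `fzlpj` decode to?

In group: g→h is +1, r→t is +2, o→r is +3, u→y is +4 — the shift increases by 1 each position. Letter i (0-indexed) is shifted by i+1, so successive shifts are 1, 2, 3, ….
Reversing it on fzlpj: f−1=e, z−2=x, l−3=i, p−4=l, j−5=e.

exile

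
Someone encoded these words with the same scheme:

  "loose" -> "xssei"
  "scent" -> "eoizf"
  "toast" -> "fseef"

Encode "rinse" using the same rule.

dmzei

The shift depends on letter class: consonant l→x is +12, but vowel o→s is +4. Two shifts are in play — +4 for a/e/i/o/u, +12 for every other letter.
For rinse: r(cons)+12=d, i(vowel)+4=m, n(cons)+12=z, s(cons)+12=e, e(vowel)+4=i.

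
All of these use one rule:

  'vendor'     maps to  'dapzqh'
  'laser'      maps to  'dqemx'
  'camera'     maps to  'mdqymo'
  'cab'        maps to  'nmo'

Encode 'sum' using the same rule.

yge

The output letters match the input read backwards, each shifted +12: vendor reversed is rodnev. The word is reversed, then every letter is shifted forward by 12.
Applying it to sum: reverse → mus; then shift: m+12=y, u+12=g, s+12=e.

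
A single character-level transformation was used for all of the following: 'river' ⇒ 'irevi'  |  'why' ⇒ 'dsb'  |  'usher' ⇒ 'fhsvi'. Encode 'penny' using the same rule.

kvmmb

Each pair mirrors across the alphabet (r↔i, i↔r, v↔e): positions sum to 25. Each letter is replaced by its mirror in the alphabet: a↔z, b↔y, c↔x, and so on (the Atbash cipher).
For penny: p↔k, e↔v, n↔m, n↔m, y↔b.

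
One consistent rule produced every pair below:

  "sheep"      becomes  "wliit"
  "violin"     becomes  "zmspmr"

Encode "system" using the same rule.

Compare letters: s→w is +4, h→l is +4, e→i is +4 — a constant shift. Each letter is shifted forward by 4 in the alphabet (a Caesar shift of +4).
Applying it to system: s+4=w, y+4=c, s+4=w, t+4=x, e+4=i, m+4=q.

wcwxiq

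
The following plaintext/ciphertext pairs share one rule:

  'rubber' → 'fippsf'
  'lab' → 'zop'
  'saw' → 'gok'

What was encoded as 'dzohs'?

plate

Each letter is shifted forward by 14 in the alphabet (a Caesar shift of +14).
Decoding dzohs: d−14=p, z−14=l, o−14=a, h−14=t, s−14=e.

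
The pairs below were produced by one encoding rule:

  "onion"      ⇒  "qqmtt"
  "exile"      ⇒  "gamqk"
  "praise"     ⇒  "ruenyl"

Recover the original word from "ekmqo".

chili

In onion: o→q is +2, n→q is +3, i→m is +4, o→t is +5 — the shift increases by 1 each position. The shift increases by 1 at each position, starting from +2: 2, 3, 4, ….
Undoing it on ekmqo: e−2=c, k−3=h, m−4=i, q−5=l, o−6=i.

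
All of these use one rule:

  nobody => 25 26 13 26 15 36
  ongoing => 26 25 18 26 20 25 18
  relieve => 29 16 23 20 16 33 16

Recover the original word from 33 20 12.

via

n is letter #14 and maps to 25: an offset of 11. Letters become their 1-based position plus 11 (so a→12, b→13, …).
Reversing it on 33 20 12: 33→(33−11)÷1=22=v, 20→(20−11)÷1=9=i, 12→(12−11)÷1=1=a.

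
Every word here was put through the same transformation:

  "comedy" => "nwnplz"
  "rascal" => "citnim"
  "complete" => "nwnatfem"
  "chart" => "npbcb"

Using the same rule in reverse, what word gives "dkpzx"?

scoop

Shifts by position in comedy: pos 0: c→n (+11), pos 1: o→w (+8), pos 2: m→n (+1), pos 3: e→p (+11), pos 4: d→l (+8), pos 5: y→z (+1) — repeating every 3. The shifts repeat in a cycle of length 3: positions 0,1,… shift by +11, +8, +1, then the pattern repeats.
Undoing it on dkpzx: d−11=s, k−8=c, p−1=o, z−11=o, x−8=p.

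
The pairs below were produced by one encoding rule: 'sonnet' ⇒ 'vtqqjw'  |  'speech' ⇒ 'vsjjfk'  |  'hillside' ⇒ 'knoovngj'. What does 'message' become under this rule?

pjvvfjj

The rule splits by letter class: vowels +5, consonants +3.
Applying it to message: m(cons)+3=p, e(vowel)+5=j, s(cons)+3=v, s(cons)+3=v, a(vowel)+5=f, g(cons)+3=j, e(vowel)+5=j.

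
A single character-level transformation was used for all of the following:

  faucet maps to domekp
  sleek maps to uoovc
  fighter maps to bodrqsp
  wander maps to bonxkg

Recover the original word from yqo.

ego

The output letters match the input read backwards, each shifted +10: faucet reversed is tecuaf. Two steps: reverse the string, then apply a Caesar shift of +10.
Decoding yqo: shift back: y−10=o, q−10=g, o−10=e → oge; then reverse → ego.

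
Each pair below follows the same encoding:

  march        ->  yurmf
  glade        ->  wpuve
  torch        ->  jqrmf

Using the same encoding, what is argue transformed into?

Each letter's alphabet position (a=0..z=25) is mapped through 9·x+20 mod 26 — an affine cipher.
On argue: a(0)→9·0+20≡20=u; r(17)→9·17+20≡17=r; g(6)→9·6+20≡22=w; u(20)→9·20+20≡18=s; e(4)→9·4+20≡4=e (all mod 26).

urwse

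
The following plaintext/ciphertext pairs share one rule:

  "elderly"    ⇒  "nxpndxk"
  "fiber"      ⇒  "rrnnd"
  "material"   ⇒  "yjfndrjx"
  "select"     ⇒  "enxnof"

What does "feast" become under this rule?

rnjef

The shift depends on letter class: consonant l→x is +12, but vowel e→n is +9. The rule splits by letter class: vowels +9, consonants +12.
On feast: f(cons)+12=r, e(vowel)+9=n, a(vowel)+9=j, s(cons)+12=e, t(cons)+12=f.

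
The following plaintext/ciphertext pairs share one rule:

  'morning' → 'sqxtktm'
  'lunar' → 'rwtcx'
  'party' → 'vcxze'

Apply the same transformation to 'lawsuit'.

The rule splits by letter class: vowels +2, consonants +6.
Applying it to lawsuit: l(cons)+6=r, a(vowel)+2=c, w(cons)+6=c, s(cons)+6=y, u(vowel)+2=w, i(vowel)+2=k, t(cons)+6=z.

rccywkz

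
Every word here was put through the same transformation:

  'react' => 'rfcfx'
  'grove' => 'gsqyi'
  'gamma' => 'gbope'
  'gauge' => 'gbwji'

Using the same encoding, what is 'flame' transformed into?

In react: r→r is +0, e→f is +1, a→c is +2, c→f is +3 — the shift increases by 1 each position. Each letter shifts forward by its position index (0, 1, 2, …) — the shift grows by one for each successive letter.
Applying it to flame: f+0=f, l+1=m, a+2=c, m+3=p, e+4=i.

fmcpi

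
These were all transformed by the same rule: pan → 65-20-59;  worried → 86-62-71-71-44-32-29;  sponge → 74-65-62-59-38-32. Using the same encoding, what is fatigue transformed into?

35-20-77-44-38-80-32

p(#16)→65 and a(#1)→20: differences scale by 3, so n = 3·pos + 17. Each letter becomes 3×(its alphabet position, a=1..z=26) + 17.
For fatigue: f=6→35, a=1→20, t=20→77, i=9→44, g=7→38, u=21→80, e=5→32.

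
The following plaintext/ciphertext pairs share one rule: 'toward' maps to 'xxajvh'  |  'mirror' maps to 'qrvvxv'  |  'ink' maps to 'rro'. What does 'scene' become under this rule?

wgnrn

The shift depends on letter class: consonant t→x is +4, but vowel o→x is +9. Vowels shift forward by 9 and consonants shift forward by 4.
On scene: s(cons)+4=w, c(cons)+4=g, e(vowel)+9=n, n(cons)+4=r, e(vowel)+9=n.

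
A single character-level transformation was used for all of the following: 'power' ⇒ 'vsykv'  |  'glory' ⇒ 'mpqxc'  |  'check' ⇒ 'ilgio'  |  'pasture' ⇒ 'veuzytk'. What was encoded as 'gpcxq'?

Shifts by position in power: pos 0: p→v (+6), pos 1: o→s (+4), pos 2: w→y (+2), pos 3: e→k (+6), pos 4: r→v (+4) — repeating every 3. A repeating key of period 3 is used — shifts +6, +4, +2 over and over.
Decoding gpcxq: g−6=a, p−4=l, c−2=a, x−6=r, q−4=m.

alarm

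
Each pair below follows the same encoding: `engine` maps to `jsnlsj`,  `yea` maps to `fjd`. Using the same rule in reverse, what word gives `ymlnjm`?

height

The word is reversed, then every letter is shifted forward by 5.
Reversing it on ymlnjm: shift back: y−5=t, m−5=h, l−5=g, n−5=i, j−5=e, m−5=h → thgieh; then reverse → height.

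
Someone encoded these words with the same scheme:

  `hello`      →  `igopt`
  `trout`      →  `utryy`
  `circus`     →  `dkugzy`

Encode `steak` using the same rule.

tvhep

In hello: h→i is +1, e→g is +2, l→o is +3, l→p is +4 — the shift increases by 1 each position. Letter i (0-indexed) is shifted by i+1, so successive shifts are 1, 2, 3, ….
Applying it to steak: s+1=t, t+2=v, e+3=h, a+4=e, k+5=p.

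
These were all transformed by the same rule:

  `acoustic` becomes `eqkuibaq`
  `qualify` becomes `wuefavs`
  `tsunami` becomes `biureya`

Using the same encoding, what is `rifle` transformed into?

a(0)→e(4) and c(2)→q(16) fit y≡19x+4 (mod 26); the inverse of 19 mod 26 is 11. Treating letters as 0–25, the rule is x ↦ 19x + 4 (mod 26).
For rifle: r(17)→19·17+4≡15=p; i(8)→19·8+4≡0=a; f(5)→19·5+4≡21=v; l(11)→19·11+4≡5=f; e(4)→19·4+4≡2=c (all mod 26).

pavfc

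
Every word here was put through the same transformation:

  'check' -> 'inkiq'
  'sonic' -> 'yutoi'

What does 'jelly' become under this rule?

Each letter is shifted forward by 6 in the alphabet (a Caesar shift of +6).
On jelly: j+6=p, e+6=k, l+6=r, l+6=r, y+6=e.

pkrre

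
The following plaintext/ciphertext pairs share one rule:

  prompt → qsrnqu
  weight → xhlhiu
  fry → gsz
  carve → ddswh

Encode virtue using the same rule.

wlsuxh

The shift depends on letter class: consonant p→q is +1, but vowel o→r is +3. The rule splits by letter class: vowels +3, consonants +1.
On virtue: v(cons)+1=w, i(vowel)+3=l, r(cons)+1=s, t(cons)+1=u, u(vowel)+3=x, e(vowel)+3=h.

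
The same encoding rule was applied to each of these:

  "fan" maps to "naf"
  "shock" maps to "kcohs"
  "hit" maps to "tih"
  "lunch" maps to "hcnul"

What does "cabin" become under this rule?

nibac

It's just the letters in reverse order.
On cabin: reverse → nibac.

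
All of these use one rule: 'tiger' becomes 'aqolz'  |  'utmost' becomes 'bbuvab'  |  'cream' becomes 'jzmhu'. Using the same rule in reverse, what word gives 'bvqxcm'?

unique

The shifts repeat in a cycle of length 3: positions 0,1,… shift by +7, +8, +8, then the pattern repeats.
Decoding bvqxcm: b−7=u, v−8=n, q−8=i, x−7=q, c−8=u, m−8=e.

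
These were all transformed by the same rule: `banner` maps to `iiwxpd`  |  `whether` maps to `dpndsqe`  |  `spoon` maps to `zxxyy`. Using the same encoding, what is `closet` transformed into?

The shift increases by 1 at each position, starting from +7: 7, 8, 9, ….
On closet: c+7=j, l+8=t, o+9=x, s+10=c, e+11=p, t+12=f.

jtxcpf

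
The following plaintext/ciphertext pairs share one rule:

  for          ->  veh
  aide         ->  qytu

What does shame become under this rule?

ixqcu

Compare letters: f→v is +16, o→e is +16, r→h is +16 — a constant shift. This is a Caesar cipher with shift 16.
For shame: s+16=i, h+16=x, a+16=q, m+16=c, e+16=u.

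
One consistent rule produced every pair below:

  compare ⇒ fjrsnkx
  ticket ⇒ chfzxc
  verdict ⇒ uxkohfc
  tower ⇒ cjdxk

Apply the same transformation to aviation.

nuhnchja

c(2)→f(5) and o(14)→j(9) fit y≡9x+13 (mod 26); the inverse of 9 mod 26 is 3. Each letter's alphabet position (a=0..z=25) is mapped through 9·x+13 mod 26 — an affine cipher.
On aviation: a(0)→9·0+13≡13=n; v(21)→9·21+13≡20=u; i(8)→9·8+13≡7=h; a(0)→9·0+13≡13=n; t(19)→9·19+13≡2=c; i(8)→9·8+13≡7=h; o(14)→9·14+13≡9=j; n(13)→9·13+13≡0=a (all mod 26).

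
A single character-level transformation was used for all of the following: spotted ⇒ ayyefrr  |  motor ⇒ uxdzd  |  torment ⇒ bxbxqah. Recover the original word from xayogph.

The shift increases by 1 at each position, starting from +8: 8, 9, 10, ….
Undoing it on xayogph: x−8=p, a−9=r, y−10=o, o−11=d, g−12=u, p−13=c, h−14=t.

product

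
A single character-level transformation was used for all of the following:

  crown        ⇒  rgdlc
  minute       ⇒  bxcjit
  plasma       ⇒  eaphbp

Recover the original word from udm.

fox

Compare letters: c→r is +15, r→g is +15, o→d is +15 — a constant shift. This is a Caesar cipher with shift 15.
Decoding udm: u−15=f, d−15=o, m−15=x.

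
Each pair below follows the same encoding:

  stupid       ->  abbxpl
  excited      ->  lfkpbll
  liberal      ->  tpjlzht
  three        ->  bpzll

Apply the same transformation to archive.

The shift depends on letter class: consonant s→a is +8, but vowel u→b is +7. Two shifts are in play — +7 for a/e/i/o/u, +8 for every other letter.
On archive: a(vowel)+7=h, r(cons)+8=z, c(cons)+8=k, h(cons)+8=p, i(vowel)+7=p, v(cons)+8=d, e(vowel)+7=l.

hzkppdl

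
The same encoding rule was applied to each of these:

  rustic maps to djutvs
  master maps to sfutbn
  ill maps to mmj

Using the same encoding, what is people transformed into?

The output letters match the input read backwards, each shifted +1: rustic reversed is citsur. Read the word backwards and shift each letter +1.
For people: reverse → elpoep; then shift: e+1=f, l+1=m, p+1=q, o+1=p, e+1=f, p+1=q.

fmqpfq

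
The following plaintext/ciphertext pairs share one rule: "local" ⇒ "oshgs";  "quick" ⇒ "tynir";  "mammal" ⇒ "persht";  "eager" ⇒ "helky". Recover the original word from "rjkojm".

The shift increases by 1 at each position, starting from +3: 3, 4, 5, ….
Reversing it on rjkojm: r−3=o, j−4=f, k−5=f, o−6=i, j−7=c, m−8=e.

office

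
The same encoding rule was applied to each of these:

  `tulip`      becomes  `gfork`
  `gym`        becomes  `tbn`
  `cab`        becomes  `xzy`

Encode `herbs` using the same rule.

Each pair mirrors across the alphabet (t↔g, u↔f, l↔o): positions sum to 25. This is the alphabet-reversal cipher (Atbash): a becomes z, b becomes y, etc.
Applying it to herbs: h↔s, e↔v, r↔i, b↔y, s↔h.

sviyh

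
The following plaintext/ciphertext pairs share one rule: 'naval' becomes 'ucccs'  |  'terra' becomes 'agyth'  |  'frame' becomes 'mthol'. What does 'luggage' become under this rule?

Shifts by position in naval: pos 0: n→u (+7), pos 1: a→c (+2), pos 2: v→c (+7), pos 3: a→c (+2) — repeating every 2. A repeating key of period 2 is used — shifts +7, +2 over and over.
Applying it to luggage: l+7=s, u+2=w, g+7=n, g+2=i, a+7=h, g+2=i, e+7=l.

swnihil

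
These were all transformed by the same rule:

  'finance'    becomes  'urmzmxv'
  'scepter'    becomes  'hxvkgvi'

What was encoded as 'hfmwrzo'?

sundial

Each pair mirrors across the alphabet (f↔u, i↔r, n↔m): positions sum to 25. Letters are reflected about the middle of the alphabet (position → 25−position): Atbash.
Reversing it on hfmwrzo: h↔s, f↔u, m↔n, w↔d, r↔i, z↔a, o↔l.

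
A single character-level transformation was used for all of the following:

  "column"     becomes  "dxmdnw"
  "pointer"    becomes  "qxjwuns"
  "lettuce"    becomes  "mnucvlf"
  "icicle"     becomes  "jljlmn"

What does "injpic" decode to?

height

It's a Vigenère-style cipher with numeric key [1,9]: position i shifts by key[i mod 2].
Reversing it on injpic: i−1=h, n−9=e, j−1=i, p−9=g, i−1=h, c−9=t.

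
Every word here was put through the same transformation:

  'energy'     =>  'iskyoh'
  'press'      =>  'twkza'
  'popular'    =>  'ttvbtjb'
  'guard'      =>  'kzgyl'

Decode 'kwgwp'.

graph

In energy: e→i is +4, n→s is +5, e→k is +6, r→y is +7 — the shift increases by 1 each position. Each letter shifts forward by (position + 4), i.e. 4, 5, 6, … — the shift grows by one for each successive letter.
Undoing it on kwgwp: k−4=g, w−5=r, g−6=a, w−7=p, p−8=h.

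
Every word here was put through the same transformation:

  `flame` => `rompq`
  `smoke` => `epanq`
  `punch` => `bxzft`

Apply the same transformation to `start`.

ewmuf

Shifts by position in flame: pos 0: f→r (+12), pos 1: l→o (+3), pos 2: a→m (+12), pos 3: m→p (+3) — repeating every 2. A repeating key of period 2 is used — shifts +12, +3 over and over.
For start: s+12=e, t+3=w, a+12=m, r+3=u, t+12=f.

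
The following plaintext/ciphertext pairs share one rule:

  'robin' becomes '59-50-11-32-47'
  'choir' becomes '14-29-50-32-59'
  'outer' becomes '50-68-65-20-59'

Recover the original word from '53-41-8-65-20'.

plate

r(#18)→59 and o(#15)→50: differences scale by 3, so n = 3·pos + 5. With a=1..z=26, the number is 3·pos + 5.
Decoding 53-41-8-65-20: 53→(53−5)÷3=16=p, 41→(41−5)÷3=12=l, 8→(8−5)÷3=1=a, 65→(65−5)÷3=20=t, 20→(20−5)÷3=5=e.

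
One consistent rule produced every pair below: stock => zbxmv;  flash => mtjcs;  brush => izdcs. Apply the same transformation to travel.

azjfpx

The shift increases by 1 at each position, starting from +7: 7, 8, 9, ….
For travel: t+7=a, r+8=z, a+9=j, v+10=f, e+11=p, l+12=x.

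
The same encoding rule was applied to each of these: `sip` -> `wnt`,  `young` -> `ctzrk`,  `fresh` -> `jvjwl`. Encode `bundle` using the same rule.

Two shifts are in play — +5 for a/e/i/o/u, +4 for every other letter.
Applying it to bundle: b(cons)+4=f, u(vowel)+5=z, n(cons)+4=r, d(cons)+4=h, l(cons)+4=p, e(vowel)+5=j.

fzrhpj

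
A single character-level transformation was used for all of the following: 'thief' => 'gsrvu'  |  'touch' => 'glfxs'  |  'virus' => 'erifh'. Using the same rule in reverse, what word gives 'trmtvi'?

ginger

Each pair mirrors across the alphabet (t↔g, h↔s, i↔r): positions sum to 25. This is the alphabet-reversal cipher (Atbash): a becomes z, b becomes y, etc.
Reversing it on trmtvi: t↔g, r↔i, m↔n, t↔g, v↔e, i↔r.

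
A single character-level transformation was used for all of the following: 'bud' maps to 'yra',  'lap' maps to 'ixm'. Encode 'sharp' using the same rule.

It's a constant shift of +23 (ROT23).
On sharp: s+23=p, h+23=e, a+23=x, r+23=o, p+23=m.

pexom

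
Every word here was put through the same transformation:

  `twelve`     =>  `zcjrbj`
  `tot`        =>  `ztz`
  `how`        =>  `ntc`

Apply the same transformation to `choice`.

The shift depends on letter class: consonant t→z is +6, but vowel e→j is +5. The rule splits by letter class: vowels +5, consonants +6.
Applying it to choice: c(cons)+6=i, h(cons)+6=n, o(vowel)+5=t, i(vowel)+5=n, c(cons)+6=i, e(vowel)+5=j.

intnij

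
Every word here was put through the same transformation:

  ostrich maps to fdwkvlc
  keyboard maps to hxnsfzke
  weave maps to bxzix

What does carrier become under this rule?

lzkkvxk

o(14)→f(5) and s(18)→d(3) fit y≡19x+25 (mod 26); the inverse of 19 mod 26 is 11. Treating letters as 0–25, the rule is x ↦ 19x + 25 (mod 26).
On carrier: c(2)→19·2+25≡11=l; a(0)→19·0+25≡25=z; r(17)→19·17+25≡10=k; r(17)→19·17+25≡10=k; i(8)→19·8+25≡21=v; e(4)→19·4+25≡23=x; r(17)→19·17+25≡10=k (all mod 26).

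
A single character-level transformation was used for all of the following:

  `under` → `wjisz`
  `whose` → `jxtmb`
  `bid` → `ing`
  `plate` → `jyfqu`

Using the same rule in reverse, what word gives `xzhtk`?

focus

The word is reversed, then every letter is shifted forward by 5.
Decoding xzhtk: shift back: x−5=s, z−5=u, h−5=c, t−5=o, k−5=f → sucof; then reverse → focus.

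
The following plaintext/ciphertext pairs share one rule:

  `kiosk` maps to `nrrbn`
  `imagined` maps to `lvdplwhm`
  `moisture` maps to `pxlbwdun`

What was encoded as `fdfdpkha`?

cucumber

The shifts repeat in a cycle of length 2: positions 0,1,… shift by +3, +9, then the pattern repeats.
Undoing it on fdfdpkha: f−3=c, d−9=u, f−3=c, d−9=u, p−3=m, k−9=b, h−3=e, a−9=r.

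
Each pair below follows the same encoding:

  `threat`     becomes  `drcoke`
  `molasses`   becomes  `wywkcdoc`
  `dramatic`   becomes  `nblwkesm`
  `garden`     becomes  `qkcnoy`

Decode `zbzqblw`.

Shifts by position in threat: pos 0: t→d (+10), pos 1: h→r (+10), pos 2: r→c (+11), pos 3: e→o (+10), pos 4: a→k (+10), pos 5: t→e (+11) — repeating every 3. A repeating key of period 3 is used — shifts +10, +10, +11 over and over.
Reversing it on zbzqblw: z−10=p, b−10=r, z−11=o, q−10=g, b−10=r, l−11=a, w−10=m.

program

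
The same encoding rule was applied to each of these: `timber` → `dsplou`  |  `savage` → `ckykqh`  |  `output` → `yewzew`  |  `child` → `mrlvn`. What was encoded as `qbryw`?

groom

Shifts by position in timber: pos 0: t→d (+10), pos 1: i→s (+10), pos 2: m→p (+3), pos 3: b→l (+10), pos 4: e→o (+10), pos 5: r→u (+3) — repeating every 3. The shifts repeat in a cycle of length 3: positions 0,1,… shift by +10, +10, +3, then the pattern repeats.
Undoing it on qbryw: q−10=g, b−10=r, r−3=o, y−10=o, w−10=m.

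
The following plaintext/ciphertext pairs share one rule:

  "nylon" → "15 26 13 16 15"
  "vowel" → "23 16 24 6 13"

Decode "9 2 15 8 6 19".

hanger

n is letter #14 and maps to 15: an offset of 1. Each letter is replaced by its alphabet position (a=1..z=26) + 1.
Decoding 9 2 15 8 6 19: 9→(9−1)÷1=8=h, 2→(2−1)÷1=1=a, 15→(15−1)÷1=14=n, 8→(8−1)÷1=7=g, 6→(6−1)÷1=5=e, 19→(19−1)÷1=18=r.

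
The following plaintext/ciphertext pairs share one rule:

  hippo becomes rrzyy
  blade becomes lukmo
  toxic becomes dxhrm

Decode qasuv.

Shifts by position in hippo: pos 0: h→r (+10), pos 1: i→r (+9), pos 2: p→z (+10), pos 3: p→y (+9) — repeating every 2. A repeating key of period 2 is used — shifts +10, +9 over and over.
Decoding qasuv: q−10=g, a−9=r, s−10=i, u−9=l, v−10=l.

grill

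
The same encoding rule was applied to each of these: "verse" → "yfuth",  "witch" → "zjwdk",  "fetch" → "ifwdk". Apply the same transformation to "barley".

A repeating key of period 2 is used — shifts +3, +1 over and over.
Applying it to barley: b+3=e, a+1=b, r+3=u, l+1=m, e+3=h, y+1=z.

ebumhz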